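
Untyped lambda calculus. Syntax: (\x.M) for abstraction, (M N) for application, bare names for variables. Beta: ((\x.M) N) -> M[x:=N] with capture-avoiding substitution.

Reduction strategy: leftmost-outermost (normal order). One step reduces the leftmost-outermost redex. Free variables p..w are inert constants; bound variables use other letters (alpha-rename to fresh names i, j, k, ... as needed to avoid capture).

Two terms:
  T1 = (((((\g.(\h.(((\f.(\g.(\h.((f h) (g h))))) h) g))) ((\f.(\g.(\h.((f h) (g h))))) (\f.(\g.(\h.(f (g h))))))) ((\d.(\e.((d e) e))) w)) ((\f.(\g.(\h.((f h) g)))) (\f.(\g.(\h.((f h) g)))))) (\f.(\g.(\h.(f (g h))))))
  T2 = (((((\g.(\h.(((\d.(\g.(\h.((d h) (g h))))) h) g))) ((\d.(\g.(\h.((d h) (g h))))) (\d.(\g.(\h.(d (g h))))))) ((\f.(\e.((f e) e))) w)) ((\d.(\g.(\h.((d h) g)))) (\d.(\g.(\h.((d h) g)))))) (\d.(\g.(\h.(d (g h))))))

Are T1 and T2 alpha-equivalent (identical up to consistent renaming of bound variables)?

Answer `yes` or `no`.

Answer: yes

Derivation:
Term 1: (((((\g.(\h.(((\f.(\g.(\h.((f h) (g h))))) h) g))) ((\f.(\g.(\h.((f h) (g h))))) (\f.(\g.(\h.(f (g h))))))) ((\d.(\e.((d e) e))) w)) ((\f.(\g.(\h.((f h) g)))) (\f.(\g.(\h.((f h) g)))))) (\f.(\g.(\h.(f (g h))))))
Term 2: (((((\g.(\h.(((\d.(\g.(\h.((d h) (g h))))) h) g))) ((\d.(\g.(\h.((d h) (g h))))) (\d.(\g.(\h.(d (g h))))))) ((\f.(\e.((f e) e))) w)) ((\d.(\g.(\h.((d h) g)))) (\d.(\g.(\h.((d h) g)))))) (\d.(\g.(\h.(d (g h))))))
Alpha-equivalence: compare structure up to binder renaming.
Result: True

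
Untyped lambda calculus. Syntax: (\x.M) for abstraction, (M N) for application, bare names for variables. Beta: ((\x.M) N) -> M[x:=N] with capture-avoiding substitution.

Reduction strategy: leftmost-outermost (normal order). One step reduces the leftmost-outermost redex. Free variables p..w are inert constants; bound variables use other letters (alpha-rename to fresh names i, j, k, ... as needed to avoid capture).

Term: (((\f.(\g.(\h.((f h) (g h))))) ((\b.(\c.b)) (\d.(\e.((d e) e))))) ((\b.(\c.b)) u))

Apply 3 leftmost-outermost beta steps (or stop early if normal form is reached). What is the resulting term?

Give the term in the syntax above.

Answer: (\h.(((\c.(\d.(\e.((d e) e)))) h) (((\b.(\c.b)) u) h)))

Derivation:
Step 0: (((\f.(\g.(\h.((f h) (g h))))) ((\b.(\c.b)) (\d.(\e.((d e) e))))) ((\b.(\c.b)) u))
Step 1: ((\g.(\h.((((\b.(\c.b)) (\d.(\e.((d e) e)))) h) (g h)))) ((\b.(\c.b)) u))
Step 2: (\h.((((\b.(\c.b)) (\d.(\e.((d e) e)))) h) (((\b.(\c.b)) u) h)))
Step 3: (\h.(((\c.(\d.(\e.((d e) e)))) h) (((\b.(\c.b)) u) h)))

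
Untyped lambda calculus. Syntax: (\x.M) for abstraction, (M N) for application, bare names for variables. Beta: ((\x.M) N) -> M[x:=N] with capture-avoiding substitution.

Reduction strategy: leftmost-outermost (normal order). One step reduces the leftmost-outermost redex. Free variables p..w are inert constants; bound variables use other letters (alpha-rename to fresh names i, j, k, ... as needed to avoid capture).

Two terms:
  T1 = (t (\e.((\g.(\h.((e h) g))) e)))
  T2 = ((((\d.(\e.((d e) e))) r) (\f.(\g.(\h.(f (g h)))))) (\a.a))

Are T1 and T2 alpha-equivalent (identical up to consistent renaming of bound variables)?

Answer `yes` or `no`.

Answer: no

Derivation:
Term 1: (t (\e.((\g.(\h.((e h) g))) e)))
Term 2: ((((\d.(\e.((d e) e))) r) (\f.(\g.(\h.(f (g h)))))) (\a.a))
Alpha-equivalence: compare structure up to binder renaming.
Result: False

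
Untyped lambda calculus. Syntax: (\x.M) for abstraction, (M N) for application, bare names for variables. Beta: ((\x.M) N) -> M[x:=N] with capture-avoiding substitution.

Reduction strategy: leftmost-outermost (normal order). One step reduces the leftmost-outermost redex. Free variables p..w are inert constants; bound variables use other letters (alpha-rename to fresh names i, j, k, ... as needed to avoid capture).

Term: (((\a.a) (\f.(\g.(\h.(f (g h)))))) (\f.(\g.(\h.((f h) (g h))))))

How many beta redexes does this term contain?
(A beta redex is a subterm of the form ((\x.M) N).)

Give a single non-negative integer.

Answer: 1

Derivation:
Term: (((\a.a) (\f.(\g.(\h.(f (g h)))))) (\f.(\g.(\h.((f h) (g h))))))
  Redex: ((\a.a) (\f.(\g.(\h.(f (g h))))))
Total redexes: 1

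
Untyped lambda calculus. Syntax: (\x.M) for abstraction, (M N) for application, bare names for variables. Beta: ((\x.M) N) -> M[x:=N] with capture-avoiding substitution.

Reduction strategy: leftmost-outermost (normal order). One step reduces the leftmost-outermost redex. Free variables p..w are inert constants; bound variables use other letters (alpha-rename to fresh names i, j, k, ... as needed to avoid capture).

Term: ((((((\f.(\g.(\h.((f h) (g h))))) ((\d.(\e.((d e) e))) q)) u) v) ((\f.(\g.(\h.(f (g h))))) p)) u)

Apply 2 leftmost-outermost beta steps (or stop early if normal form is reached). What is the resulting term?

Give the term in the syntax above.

Answer: ((((\h.((((\d.(\e.((d e) e))) q) h) (u h))) v) ((\f.(\g.(\h.(f (g h))))) p)) u)

Derivation:
Step 0: ((((((\f.(\g.(\h.((f h) (g h))))) ((\d.(\e.((d e) e))) q)) u) v) ((\f.(\g.(\h.(f (g h))))) p)) u)
Step 1: (((((\g.(\h.((((\d.(\e.((d e) e))) q) h) (g h)))) u) v) ((\f.(\g.(\h.(f (g h))))) p)) u)
Step 2: ((((\h.((((\d.(\e.((d e) e))) q) h) (u h))) v) ((\f.(\g.(\h.(f (g h))))) p)) u)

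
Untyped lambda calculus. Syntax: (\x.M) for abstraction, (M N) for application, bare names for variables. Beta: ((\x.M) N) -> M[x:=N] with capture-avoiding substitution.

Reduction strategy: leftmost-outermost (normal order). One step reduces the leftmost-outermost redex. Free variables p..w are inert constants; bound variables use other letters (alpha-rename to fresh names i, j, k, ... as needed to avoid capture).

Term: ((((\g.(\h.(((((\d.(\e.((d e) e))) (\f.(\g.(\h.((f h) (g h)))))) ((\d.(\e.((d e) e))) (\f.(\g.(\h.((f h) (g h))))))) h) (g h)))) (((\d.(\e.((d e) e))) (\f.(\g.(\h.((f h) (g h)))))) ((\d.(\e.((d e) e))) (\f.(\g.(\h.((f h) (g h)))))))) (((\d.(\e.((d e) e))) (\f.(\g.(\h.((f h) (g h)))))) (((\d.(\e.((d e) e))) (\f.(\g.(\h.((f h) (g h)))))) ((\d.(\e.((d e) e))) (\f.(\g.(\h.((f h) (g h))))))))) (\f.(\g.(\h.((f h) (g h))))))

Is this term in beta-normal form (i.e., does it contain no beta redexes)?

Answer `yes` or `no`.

Answer: no

Derivation:
Term: ((((\g.(\h.(((((\d.(\e.((d e) e))) (\f.(\g.(\h.((f h) (g h)))))) ((\d.(\e.((d e) e))) (\f.(\g.(\h.((f h) (g h))))))) h) (g h)))) (((\d.(\e.((d e) e))) (\f.(\g.(\h.((f h) (g h)))))) ((\d.(\e.((d e) e))) (\f.(\g.(\h.((f h) (g h)))))))) (((\d.(\e.((d e) e))) (\f.(\g.(\h.((f h) (g h)))))) (((\d.(\e.((d e) e))) (\f.(\g.(\h.((f h) (g h)))))) ((\d.(\e.((d e) e))) (\f.(\g.(\h.((f h) (g h))))))))) (\f.(\g.(\h.((f h) (g h))))))
Found 8 beta redex(es).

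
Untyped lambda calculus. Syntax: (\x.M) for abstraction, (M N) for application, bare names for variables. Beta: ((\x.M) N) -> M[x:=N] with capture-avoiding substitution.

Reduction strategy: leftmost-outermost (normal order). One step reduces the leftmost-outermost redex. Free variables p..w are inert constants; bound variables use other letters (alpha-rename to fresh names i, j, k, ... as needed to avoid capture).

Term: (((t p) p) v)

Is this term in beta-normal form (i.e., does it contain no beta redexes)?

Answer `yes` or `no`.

Answer: yes

Derivation:
Term: (((t p) p) v)
No beta redexes found.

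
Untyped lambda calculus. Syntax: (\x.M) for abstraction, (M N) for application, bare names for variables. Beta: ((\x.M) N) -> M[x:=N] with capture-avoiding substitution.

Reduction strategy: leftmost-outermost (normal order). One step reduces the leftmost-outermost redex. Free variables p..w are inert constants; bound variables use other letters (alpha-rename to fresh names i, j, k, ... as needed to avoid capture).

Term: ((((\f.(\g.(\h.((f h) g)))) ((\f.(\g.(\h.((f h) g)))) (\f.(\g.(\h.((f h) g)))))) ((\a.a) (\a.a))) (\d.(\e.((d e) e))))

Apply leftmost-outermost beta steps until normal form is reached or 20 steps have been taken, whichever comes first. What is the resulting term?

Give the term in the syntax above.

Answer: (\h.(h (\d.(\e.((d e) e)))))

Derivation:
Step 0: ((((\f.(\g.(\h.((f h) g)))) ((\f.(\g.(\h.((f h) g)))) (\f.(\g.(\h.((f h) g)))))) ((\a.a) (\a.a))) (\d.(\e.((d e) e))))
Step 1: (((\g.(\h.((((\f.(\g.(\h.((f h) g)))) (\f.(\g.(\h.((f h) g))))) h) g))) ((\a.a) (\a.a))) (\d.(\e.((d e) e))))
Step 2: ((\h.((((\f.(\g.(\h.((f h) g)))) (\f.(\g.(\h.((f h) g))))) h) ((\a.a) (\a.a)))) (\d.(\e.((d e) e))))
Step 3: ((((\f.(\g.(\h.((f h) g)))) (\f.(\g.(\h.((f h) g))))) (\d.(\e.((d e) e)))) ((\a.a) (\a.a)))
Step 4: (((\g.(\h.(((\f.(\g.(\h.((f h) g)))) h) g))) (\d.(\e.((d e) e)))) ((\a.a) (\a.a)))
Step 5: ((\h.(((\f.(\g.(\h.((f h) g)))) h) (\d.(\e.((d e) e))))) ((\a.a) (\a.a)))
Step 6: (((\f.(\g.(\h.((f h) g)))) ((\a.a) (\a.a))) (\d.(\e.((d e) e))))
Step 7: ((\g.(\h.((((\a.a) (\a.a)) h) g))) (\d.(\e.((d e) e))))
Step 8: (\h.((((\a.a) (\a.a)) h) (\d.(\e.((d e) e)))))
Step 9: (\h.(((\a.a) h) (\d.(\e.((d e) e)))))
Step 10: (\h.(h (\d.(\e.((d e) e)))))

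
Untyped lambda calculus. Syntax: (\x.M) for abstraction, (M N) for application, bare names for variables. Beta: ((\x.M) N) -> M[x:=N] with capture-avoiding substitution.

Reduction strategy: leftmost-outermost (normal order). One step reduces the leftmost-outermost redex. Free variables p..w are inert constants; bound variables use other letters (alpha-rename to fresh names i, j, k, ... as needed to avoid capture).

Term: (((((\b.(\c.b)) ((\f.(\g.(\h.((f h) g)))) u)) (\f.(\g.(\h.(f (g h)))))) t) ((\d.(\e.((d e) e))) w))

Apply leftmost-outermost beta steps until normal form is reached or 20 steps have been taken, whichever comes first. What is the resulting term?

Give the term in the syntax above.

Answer: ((u (\e.((w e) e))) t)

Derivation:
Step 0: (((((\b.(\c.b)) ((\f.(\g.(\h.((f h) g)))) u)) (\f.(\g.(\h.(f (g h)))))) t) ((\d.(\e.((d e) e))) w))
Step 1: ((((\c.((\f.(\g.(\h.((f h) g)))) u)) (\f.(\g.(\h.(f (g h)))))) t) ((\d.(\e.((d e) e))) w))
Step 2: ((((\f.(\g.(\h.((f h) g)))) u) t) ((\d.(\e.((d e) e))) w))
Step 3: (((\g.(\h.((u h) g))) t) ((\d.(\e.((d e) e))) w))
Step 4: ((\h.((u h) t)) ((\d.(\e.((d e) e))) w))
Step 5: ((u ((\d.(\e.((d e) e))) w)) t)
Step 6: ((u (\e.((w e) e))) t)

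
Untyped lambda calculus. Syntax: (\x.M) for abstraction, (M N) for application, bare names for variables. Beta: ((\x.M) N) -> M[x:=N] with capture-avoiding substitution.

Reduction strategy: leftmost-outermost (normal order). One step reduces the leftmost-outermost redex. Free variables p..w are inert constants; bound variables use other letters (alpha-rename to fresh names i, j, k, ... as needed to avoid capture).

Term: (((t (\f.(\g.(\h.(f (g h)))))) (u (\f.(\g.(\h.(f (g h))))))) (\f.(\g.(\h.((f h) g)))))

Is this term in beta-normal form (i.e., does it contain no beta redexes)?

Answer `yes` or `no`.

Term: (((t (\f.(\g.(\h.(f (g h)))))) (u (\f.(\g.(\h.(f (g h))))))) (\f.(\g.(\h.((f h) g)))))
No beta redexes found.

Answer: yes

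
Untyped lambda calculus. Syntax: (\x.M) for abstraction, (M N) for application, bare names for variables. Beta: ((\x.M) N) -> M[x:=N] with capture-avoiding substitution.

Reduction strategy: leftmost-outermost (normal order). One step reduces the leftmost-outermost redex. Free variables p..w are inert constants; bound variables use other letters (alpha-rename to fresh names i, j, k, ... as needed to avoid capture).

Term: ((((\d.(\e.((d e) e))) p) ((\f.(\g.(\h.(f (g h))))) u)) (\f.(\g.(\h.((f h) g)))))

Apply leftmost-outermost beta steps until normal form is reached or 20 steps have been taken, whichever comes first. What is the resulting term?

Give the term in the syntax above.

Answer: (((p (\g.(\h.(u (g h))))) (\g.(\h.(u (g h))))) (\f.(\g.(\h.((f h) g)))))

Derivation:
Step 0: ((((\d.(\e.((d e) e))) p) ((\f.(\g.(\h.(f (g h))))) u)) (\f.(\g.(\h.((f h) g)))))
Step 1: (((\e.((p e) e)) ((\f.(\g.(\h.(f (g h))))) u)) (\f.(\g.(\h.((f h) g)))))
Step 2: (((p ((\f.(\g.(\h.(f (g h))))) u)) ((\f.(\g.(\h.(f (g h))))) u)) (\f.(\g.(\h.((f h) g)))))
Step 3: (((p (\g.(\h.(u (g h))))) ((\f.(\g.(\h.(f (g h))))) u)) (\f.(\g.(\h.((f h) g)))))
Step 4: (((p (\g.(\h.(u (g h))))) (\g.(\h.(u (g h))))) (\f.(\g.(\h.((f h) g)))))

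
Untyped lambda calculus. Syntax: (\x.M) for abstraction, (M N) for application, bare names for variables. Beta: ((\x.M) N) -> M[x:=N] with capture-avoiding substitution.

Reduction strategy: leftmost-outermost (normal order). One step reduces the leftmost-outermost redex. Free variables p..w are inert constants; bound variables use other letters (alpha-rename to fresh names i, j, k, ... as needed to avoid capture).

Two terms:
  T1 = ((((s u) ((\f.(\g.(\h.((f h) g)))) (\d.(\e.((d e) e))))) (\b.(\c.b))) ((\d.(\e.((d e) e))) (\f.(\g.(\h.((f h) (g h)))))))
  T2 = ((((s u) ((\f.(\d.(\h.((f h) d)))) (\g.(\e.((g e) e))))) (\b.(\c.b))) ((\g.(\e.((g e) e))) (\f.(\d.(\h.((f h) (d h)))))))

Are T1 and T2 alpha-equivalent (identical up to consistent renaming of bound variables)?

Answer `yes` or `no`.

Term 1: ((((s u) ((\f.(\g.(\h.((f h) g)))) (\d.(\e.((d e) e))))) (\b.(\c.b))) ((\d.(\e.((d e) e))) (\f.(\g.(\h.((f h) (g h)))))))
Term 2: ((((s u) ((\f.(\d.(\h.((f h) d)))) (\g.(\e.((g e) e))))) (\b.(\c.b))) ((\g.(\e.((g e) e))) (\f.(\d.(\h.((f h) (d h)))))))
Alpha-equivalence: compare structure up to binder renaming.
Result: True

Answer: yes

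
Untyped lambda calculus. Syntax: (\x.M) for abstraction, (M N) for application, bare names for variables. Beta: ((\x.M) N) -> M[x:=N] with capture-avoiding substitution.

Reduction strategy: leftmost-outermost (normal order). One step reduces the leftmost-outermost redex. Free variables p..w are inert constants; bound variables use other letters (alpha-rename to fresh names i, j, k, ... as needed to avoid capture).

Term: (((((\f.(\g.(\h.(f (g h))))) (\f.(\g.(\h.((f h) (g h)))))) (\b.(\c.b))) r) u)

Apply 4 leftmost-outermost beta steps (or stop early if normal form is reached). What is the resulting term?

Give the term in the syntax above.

Answer: ((\g.(\h.((((\b.(\c.b)) r) h) (g h)))) u)

Derivation:
Step 0: (((((\f.(\g.(\h.(f (g h))))) (\f.(\g.(\h.((f h) (g h)))))) (\b.(\c.b))) r) u)
Step 1: ((((\g.(\h.((\f.(\g.(\h.((f h) (g h))))) (g h)))) (\b.(\c.b))) r) u)
Step 2: (((\h.((\f.(\g.(\h.((f h) (g h))))) ((\b.(\c.b)) h))) r) u)
Step 3: (((\f.(\g.(\h.((f h) (g h))))) ((\b.(\c.b)) r)) u)
Step 4: ((\g.(\h.((((\b.(\c.b)) r) h) (g h)))) u)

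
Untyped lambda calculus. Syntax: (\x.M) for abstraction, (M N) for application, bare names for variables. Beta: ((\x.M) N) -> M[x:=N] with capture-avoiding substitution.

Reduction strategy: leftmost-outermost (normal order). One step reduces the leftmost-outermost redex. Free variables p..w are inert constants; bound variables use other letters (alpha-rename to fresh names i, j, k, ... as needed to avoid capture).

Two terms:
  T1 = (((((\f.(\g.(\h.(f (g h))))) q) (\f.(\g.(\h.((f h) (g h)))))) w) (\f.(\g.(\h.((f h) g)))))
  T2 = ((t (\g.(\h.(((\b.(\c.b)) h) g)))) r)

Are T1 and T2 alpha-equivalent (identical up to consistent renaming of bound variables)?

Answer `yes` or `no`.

Answer: no

Derivation:
Term 1: (((((\f.(\g.(\h.(f (g h))))) q) (\f.(\g.(\h.((f h) (g h)))))) w) (\f.(\g.(\h.((f h) g)))))
Term 2: ((t (\g.(\h.(((\b.(\c.b)) h) g)))) r)
Alpha-equivalence: compare structure up to binder renaming.
Result: False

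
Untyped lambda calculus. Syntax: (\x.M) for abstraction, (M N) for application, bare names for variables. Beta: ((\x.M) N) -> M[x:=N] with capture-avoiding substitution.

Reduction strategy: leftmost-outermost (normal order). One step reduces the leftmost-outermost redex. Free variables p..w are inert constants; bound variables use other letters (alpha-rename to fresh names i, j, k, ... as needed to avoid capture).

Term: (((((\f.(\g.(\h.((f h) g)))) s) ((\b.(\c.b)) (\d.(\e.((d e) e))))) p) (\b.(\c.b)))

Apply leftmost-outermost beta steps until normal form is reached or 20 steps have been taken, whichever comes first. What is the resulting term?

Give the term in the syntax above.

Answer: (((s p) (\c.(\d.(\e.((d e) e))))) (\b.(\c.b)))

Derivation:
Step 0: (((((\f.(\g.(\h.((f h) g)))) s) ((\b.(\c.b)) (\d.(\e.((d e) e))))) p) (\b.(\c.b)))
Step 1: ((((\g.(\h.((s h) g))) ((\b.(\c.b)) (\d.(\e.((d e) e))))) p) (\b.(\c.b)))
Step 2: (((\h.((s h) ((\b.(\c.b)) (\d.(\e.((d e) e)))))) p) (\b.(\c.b)))
Step 3: (((s p) ((\b.(\c.b)) (\d.(\e.((d e) e))))) (\b.(\c.b)))
Step 4: (((s p) (\c.(\d.(\e.((d e) e))))) (\b.(\c.b)))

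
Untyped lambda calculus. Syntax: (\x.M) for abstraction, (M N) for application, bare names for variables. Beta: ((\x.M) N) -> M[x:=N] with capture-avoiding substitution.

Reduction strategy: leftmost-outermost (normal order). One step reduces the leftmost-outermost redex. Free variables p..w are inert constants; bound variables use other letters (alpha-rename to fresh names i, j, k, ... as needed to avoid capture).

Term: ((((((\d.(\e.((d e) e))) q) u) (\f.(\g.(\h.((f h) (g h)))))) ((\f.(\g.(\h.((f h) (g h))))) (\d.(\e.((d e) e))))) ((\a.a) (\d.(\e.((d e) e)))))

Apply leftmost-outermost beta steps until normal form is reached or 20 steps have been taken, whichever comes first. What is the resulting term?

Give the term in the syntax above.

Step 0: ((((((\d.(\e.((d e) e))) q) u) (\f.(\g.(\h.((f h) (g h)))))) ((\f.(\g.(\h.((f h) (g h))))) (\d.(\e.((d e) e))))) ((\a.a) (\d.(\e.((d e) e)))))
Step 1: (((((\e.((q e) e)) u) (\f.(\g.(\h.((f h) (g h)))))) ((\f.(\g.(\h.((f h) (g h))))) (\d.(\e.((d e) e))))) ((\a.a) (\d.(\e.((d e) e)))))
Step 2: (((((q u) u) (\f.(\g.(\h.((f h) (g h)))))) ((\f.(\g.(\h.((f h) (g h))))) (\d.(\e.((d e) e))))) ((\a.a) (\d.(\e.((d e) e)))))
Step 3: (((((q u) u) (\f.(\g.(\h.((f h) (g h)))))) (\g.(\h.(((\d.(\e.((d e) e))) h) (g h))))) ((\a.a) (\d.(\e.((d e) e)))))
Step 4: (((((q u) u) (\f.(\g.(\h.((f h) (g h)))))) (\g.(\h.((\e.((h e) e)) (g h))))) ((\a.a) (\d.(\e.((d e) e)))))
Step 5: (((((q u) u) (\f.(\g.(\h.((f h) (g h)))))) (\g.(\h.((h (g h)) (g h))))) ((\a.a) (\d.(\e.((d e) e)))))
Step 6: (((((q u) u) (\f.(\g.(\h.((f h) (g h)))))) (\g.(\h.((h (g h)) (g h))))) (\d.(\e.((d e) e))))

Answer: (((((q u) u) (\f.(\g.(\h.((f h) (g h)))))) (\g.(\h.((h (g h)) (g h))))) (\d.(\e.((d e) e))))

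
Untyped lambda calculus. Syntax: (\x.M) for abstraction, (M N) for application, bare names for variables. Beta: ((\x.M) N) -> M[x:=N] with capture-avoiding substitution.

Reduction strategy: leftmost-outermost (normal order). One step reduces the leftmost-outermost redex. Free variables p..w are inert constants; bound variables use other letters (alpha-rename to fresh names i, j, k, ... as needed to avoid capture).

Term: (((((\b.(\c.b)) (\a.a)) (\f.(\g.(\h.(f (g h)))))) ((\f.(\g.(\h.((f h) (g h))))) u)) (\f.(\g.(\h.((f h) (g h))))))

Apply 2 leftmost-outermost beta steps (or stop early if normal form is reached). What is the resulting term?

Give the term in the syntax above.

Step 0: (((((\b.(\c.b)) (\a.a)) (\f.(\g.(\h.(f (g h)))))) ((\f.(\g.(\h.((f h) (g h))))) u)) (\f.(\g.(\h.((f h) (g h))))))
Step 1: ((((\c.(\a.a)) (\f.(\g.(\h.(f (g h)))))) ((\f.(\g.(\h.((f h) (g h))))) u)) (\f.(\g.(\h.((f h) (g h))))))
Step 2: (((\a.a) ((\f.(\g.(\h.((f h) (g h))))) u)) (\f.(\g.(\h.((f h) (g h))))))

Answer: (((\a.a) ((\f.(\g.(\h.((f h) (g h))))) u)) (\f.(\g.(\h.((f h) (g h))))))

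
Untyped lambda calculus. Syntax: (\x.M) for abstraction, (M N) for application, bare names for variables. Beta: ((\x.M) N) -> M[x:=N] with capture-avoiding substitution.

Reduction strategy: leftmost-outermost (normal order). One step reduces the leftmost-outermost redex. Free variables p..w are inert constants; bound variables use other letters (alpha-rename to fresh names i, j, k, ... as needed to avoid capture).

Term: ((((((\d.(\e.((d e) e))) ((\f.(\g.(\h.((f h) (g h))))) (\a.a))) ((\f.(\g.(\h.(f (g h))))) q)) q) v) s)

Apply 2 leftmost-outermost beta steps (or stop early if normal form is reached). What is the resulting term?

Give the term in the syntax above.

Answer: (((((((\f.(\g.(\h.((f h) (g h))))) (\a.a)) ((\f.(\g.(\h.(f (g h))))) q)) ((\f.(\g.(\h.(f (g h))))) q)) q) v) s)

Derivation:
Step 0: ((((((\d.(\e.((d e) e))) ((\f.(\g.(\h.((f h) (g h))))) (\a.a))) ((\f.(\g.(\h.(f (g h))))) q)) q) v) s)
Step 1: (((((\e.((((\f.(\g.(\h.((f h) (g h))))) (\a.a)) e) e)) ((\f.(\g.(\h.(f (g h))))) q)) q) v) s)
Step 2: (((((((\f.(\g.(\h.((f h) (g h))))) (\a.a)) ((\f.(\g.(\h.(f (g h))))) q)) ((\f.(\g.(\h.(f (g h))))) q)) q) v) s)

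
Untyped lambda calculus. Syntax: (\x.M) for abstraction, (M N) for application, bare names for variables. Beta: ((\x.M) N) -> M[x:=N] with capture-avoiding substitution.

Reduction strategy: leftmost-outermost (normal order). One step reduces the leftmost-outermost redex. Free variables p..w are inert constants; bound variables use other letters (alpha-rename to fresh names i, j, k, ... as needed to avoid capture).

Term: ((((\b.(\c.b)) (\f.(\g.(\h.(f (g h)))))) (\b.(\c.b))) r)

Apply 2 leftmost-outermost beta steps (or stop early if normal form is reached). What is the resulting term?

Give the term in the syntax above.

Answer: ((\f.(\g.(\h.(f (g h))))) r)

Derivation:
Step 0: ((((\b.(\c.b)) (\f.(\g.(\h.(f (g h)))))) (\b.(\c.b))) r)
Step 1: (((\c.(\f.(\g.(\h.(f (g h)))))) (\b.(\c.b))) r)
Step 2: ((\f.(\g.(\h.(f (g h))))) r)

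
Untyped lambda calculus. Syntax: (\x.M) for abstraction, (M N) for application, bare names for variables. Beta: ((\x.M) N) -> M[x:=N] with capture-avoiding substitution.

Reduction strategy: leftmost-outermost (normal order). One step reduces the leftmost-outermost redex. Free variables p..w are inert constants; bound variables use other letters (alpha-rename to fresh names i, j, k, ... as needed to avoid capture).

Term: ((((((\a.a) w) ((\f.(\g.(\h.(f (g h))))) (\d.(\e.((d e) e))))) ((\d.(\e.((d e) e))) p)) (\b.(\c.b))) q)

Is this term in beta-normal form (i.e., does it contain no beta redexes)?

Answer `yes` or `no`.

Answer: no

Derivation:
Term: ((((((\a.a) w) ((\f.(\g.(\h.(f (g h))))) (\d.(\e.((d e) e))))) ((\d.(\e.((d e) e))) p)) (\b.(\c.b))) q)
Found 3 beta redex(es).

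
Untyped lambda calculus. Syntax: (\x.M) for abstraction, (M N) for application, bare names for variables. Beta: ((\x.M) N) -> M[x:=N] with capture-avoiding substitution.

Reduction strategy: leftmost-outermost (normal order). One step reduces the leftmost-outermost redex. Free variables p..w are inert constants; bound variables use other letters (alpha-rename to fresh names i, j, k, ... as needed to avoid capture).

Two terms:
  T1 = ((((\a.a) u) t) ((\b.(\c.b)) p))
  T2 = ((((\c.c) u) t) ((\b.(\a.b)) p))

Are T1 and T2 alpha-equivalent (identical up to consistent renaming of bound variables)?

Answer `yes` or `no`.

Term 1: ((((\a.a) u) t) ((\b.(\c.b)) p))
Term 2: ((((\c.c) u) t) ((\b.(\a.b)) p))
Alpha-equivalence: compare structure up to binder renaming.
Result: True

Answer: yes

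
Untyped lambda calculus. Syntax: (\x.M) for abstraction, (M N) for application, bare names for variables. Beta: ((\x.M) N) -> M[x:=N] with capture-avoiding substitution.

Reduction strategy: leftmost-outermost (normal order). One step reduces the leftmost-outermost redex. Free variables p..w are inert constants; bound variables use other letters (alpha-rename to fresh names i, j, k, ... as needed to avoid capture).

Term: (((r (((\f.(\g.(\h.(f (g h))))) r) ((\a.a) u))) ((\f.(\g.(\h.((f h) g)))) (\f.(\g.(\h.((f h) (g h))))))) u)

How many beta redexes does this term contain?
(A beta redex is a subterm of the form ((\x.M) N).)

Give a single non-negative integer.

Term: (((r (((\f.(\g.(\h.(f (g h))))) r) ((\a.a) u))) ((\f.(\g.(\h.((f h) g)))) (\f.(\g.(\h.((f h) (g h))))))) u)
  Redex: ((\f.(\g.(\h.(f (g h))))) r)
  Redex: ((\a.a) u)
  Redex: ((\f.(\g.(\h.((f h) g)))) (\f.(\g.(\h.((f h) (g h))))))
Total redexes: 3

Answer: 3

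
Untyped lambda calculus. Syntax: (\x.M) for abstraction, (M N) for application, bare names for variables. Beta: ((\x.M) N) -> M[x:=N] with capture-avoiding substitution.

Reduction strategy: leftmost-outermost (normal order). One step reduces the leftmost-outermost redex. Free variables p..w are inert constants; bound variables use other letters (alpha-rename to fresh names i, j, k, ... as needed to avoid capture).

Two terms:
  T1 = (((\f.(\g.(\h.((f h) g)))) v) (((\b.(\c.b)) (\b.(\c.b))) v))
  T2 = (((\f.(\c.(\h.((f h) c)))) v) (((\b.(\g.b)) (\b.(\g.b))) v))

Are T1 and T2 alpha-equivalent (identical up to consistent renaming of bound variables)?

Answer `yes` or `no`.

Answer: yes

Derivation:
Term 1: (((\f.(\g.(\h.((f h) g)))) v) (((\b.(\c.b)) (\b.(\c.b))) v))
Term 2: (((\f.(\c.(\h.((f h) c)))) v) (((\b.(\g.b)) (\b.(\g.b))) v))
Alpha-equivalence: compare structure up to binder renaming.
Result: True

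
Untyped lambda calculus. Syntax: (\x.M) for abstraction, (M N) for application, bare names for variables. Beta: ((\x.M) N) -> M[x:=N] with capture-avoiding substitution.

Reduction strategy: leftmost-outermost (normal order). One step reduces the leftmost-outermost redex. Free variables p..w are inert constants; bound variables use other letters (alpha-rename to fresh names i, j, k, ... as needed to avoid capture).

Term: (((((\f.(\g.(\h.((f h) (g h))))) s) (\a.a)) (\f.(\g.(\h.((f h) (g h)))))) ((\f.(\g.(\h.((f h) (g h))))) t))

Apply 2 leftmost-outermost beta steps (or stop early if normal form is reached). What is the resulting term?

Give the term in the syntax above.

Answer: (((\h.((s h) ((\a.a) h))) (\f.(\g.(\h.((f h) (g h)))))) ((\f.(\g.(\h.((f h) (g h))))) t))

Derivation:
Step 0: (((((\f.(\g.(\h.((f h) (g h))))) s) (\a.a)) (\f.(\g.(\h.((f h) (g h)))))) ((\f.(\g.(\h.((f h) (g h))))) t))
Step 1: ((((\g.(\h.((s h) (g h)))) (\a.a)) (\f.(\g.(\h.((f h) (g h)))))) ((\f.(\g.(\h.((f h) (g h))))) t))
Step 2: (((\h.((s h) ((\a.a) h))) (\f.(\g.(\h.((f h) (g h)))))) ((\f.(\g.(\h.((f h) (g h))))) t))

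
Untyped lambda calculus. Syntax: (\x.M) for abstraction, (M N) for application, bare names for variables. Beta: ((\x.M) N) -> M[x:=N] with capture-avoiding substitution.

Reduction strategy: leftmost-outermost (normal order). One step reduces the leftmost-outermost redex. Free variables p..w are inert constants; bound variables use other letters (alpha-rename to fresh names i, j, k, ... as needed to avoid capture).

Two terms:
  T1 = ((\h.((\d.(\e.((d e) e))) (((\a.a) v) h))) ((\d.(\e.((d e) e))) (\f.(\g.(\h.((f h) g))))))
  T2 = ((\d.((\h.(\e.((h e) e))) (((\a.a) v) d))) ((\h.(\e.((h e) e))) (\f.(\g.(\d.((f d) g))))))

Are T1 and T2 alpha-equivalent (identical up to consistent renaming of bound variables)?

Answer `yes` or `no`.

Answer: yes

Derivation:
Term 1: ((\h.((\d.(\e.((d e) e))) (((\a.a) v) h))) ((\d.(\e.((d e) e))) (\f.(\g.(\h.((f h) g))))))
Term 2: ((\d.((\h.(\e.((h e) e))) (((\a.a) v) d))) ((\h.(\e.((h e) e))) (\f.(\g.(\d.((f d) g))))))
Alpha-equivalence: compare structure up to binder renaming.
Result: True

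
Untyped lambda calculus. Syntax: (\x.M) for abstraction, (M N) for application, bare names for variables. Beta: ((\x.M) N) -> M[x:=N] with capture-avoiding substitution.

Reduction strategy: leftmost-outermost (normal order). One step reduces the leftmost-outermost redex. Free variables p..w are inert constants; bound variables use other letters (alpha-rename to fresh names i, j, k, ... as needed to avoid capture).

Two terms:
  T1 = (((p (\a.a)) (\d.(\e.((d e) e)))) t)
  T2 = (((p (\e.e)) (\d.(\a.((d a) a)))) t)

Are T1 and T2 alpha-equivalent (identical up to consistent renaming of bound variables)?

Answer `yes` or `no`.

Term 1: (((p (\a.a)) (\d.(\e.((d e) e)))) t)
Term 2: (((p (\e.e)) (\d.(\a.((d a) a)))) t)
Alpha-equivalence: compare structure up to binder renaming.
Result: True

Answer: yes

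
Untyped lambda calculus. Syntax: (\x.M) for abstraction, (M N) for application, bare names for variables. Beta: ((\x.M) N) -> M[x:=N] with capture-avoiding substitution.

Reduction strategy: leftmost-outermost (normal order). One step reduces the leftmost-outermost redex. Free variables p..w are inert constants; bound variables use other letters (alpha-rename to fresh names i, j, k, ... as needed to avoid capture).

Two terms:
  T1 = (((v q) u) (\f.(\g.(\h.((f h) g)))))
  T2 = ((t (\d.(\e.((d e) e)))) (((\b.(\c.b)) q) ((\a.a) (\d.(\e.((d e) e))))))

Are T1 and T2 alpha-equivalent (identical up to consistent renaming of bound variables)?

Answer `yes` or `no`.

Answer: no

Derivation:
Term 1: (((v q) u) (\f.(\g.(\h.((f h) g)))))
Term 2: ((t (\d.(\e.((d e) e)))) (((\b.(\c.b)) q) ((\a.a) (\d.(\e.((d e) e))))))
Alpha-equivalence: compare structure up to binder renaming.
Result: False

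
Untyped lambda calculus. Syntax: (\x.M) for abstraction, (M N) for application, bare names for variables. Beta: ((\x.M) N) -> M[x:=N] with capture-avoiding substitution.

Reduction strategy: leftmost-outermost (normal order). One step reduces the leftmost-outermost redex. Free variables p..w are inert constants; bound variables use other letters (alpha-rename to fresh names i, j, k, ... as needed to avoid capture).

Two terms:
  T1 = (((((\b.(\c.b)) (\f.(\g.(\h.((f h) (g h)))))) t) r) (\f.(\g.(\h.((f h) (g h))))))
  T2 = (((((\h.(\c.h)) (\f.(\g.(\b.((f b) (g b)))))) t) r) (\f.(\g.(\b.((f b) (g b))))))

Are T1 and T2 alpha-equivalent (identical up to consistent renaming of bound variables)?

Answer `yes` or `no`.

Term 1: (((((\b.(\c.b)) (\f.(\g.(\h.((f h) (g h)))))) t) r) (\f.(\g.(\h.((f h) (g h))))))
Term 2: (((((\h.(\c.h)) (\f.(\g.(\b.((f b) (g b)))))) t) r) (\f.(\g.(\b.((f b) (g b))))))
Alpha-equivalence: compare structure up to binder renaming.
Result: True

Answer: yes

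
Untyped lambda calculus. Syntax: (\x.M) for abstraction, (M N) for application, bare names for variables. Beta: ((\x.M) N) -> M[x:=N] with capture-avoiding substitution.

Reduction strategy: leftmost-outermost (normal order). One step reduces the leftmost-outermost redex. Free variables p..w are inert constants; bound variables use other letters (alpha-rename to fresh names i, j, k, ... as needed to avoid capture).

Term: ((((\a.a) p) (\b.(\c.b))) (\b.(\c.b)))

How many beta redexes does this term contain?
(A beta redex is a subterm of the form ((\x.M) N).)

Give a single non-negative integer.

Term: ((((\a.a) p) (\b.(\c.b))) (\b.(\c.b)))
  Redex: ((\a.a) p)
Total redexes: 1

Answer: 1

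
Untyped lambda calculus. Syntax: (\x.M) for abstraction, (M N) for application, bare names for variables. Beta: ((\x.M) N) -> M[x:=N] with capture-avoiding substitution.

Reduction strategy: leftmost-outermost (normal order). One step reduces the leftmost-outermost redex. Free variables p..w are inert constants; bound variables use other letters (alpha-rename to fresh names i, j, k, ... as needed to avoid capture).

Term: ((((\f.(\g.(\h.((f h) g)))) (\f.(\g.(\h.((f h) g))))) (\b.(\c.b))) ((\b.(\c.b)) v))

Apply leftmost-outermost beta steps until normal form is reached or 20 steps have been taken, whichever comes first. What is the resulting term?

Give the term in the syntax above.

Step 0: ((((\f.(\g.(\h.((f h) g)))) (\f.(\g.(\h.((f h) g))))) (\b.(\c.b))) ((\b.(\c.b)) v))
Step 1: (((\g.(\h.(((\f.(\g.(\h.((f h) g)))) h) g))) (\b.(\c.b))) ((\b.(\c.b)) v))
Step 2: ((\h.(((\f.(\g.(\h.((f h) g)))) h) (\b.(\c.b)))) ((\b.(\c.b)) v))
Step 3: (((\f.(\g.(\h.((f h) g)))) ((\b.(\c.b)) v)) (\b.(\c.b)))
Step 4: ((\g.(\h.((((\b.(\c.b)) v) h) g))) (\b.(\c.b)))
Step 5: (\h.((((\b.(\c.b)) v) h) (\b.(\c.b))))
Step 6: (\h.(((\c.v) h) (\b.(\c.b))))
Step 7: (\h.(v (\b.(\c.b))))

Answer: (\h.(v (\b.(\c.b))))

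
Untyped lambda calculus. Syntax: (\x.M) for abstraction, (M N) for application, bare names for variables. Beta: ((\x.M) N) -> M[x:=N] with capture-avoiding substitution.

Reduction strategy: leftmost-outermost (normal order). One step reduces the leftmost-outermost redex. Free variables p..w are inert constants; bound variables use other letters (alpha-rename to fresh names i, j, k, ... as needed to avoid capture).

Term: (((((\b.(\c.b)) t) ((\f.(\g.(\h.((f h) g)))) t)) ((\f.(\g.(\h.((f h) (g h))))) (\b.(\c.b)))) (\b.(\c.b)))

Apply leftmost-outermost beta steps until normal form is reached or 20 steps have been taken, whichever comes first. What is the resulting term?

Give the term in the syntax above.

Answer: ((t (\g.(\h.h))) (\b.(\c.b)))

Derivation:
Step 0: (((((\b.(\c.b)) t) ((\f.(\g.(\h.((f h) g)))) t)) ((\f.(\g.(\h.((f h) (g h))))) (\b.(\c.b)))) (\b.(\c.b)))
Step 1: ((((\c.t) ((\f.(\g.(\h.((f h) g)))) t)) ((\f.(\g.(\h.((f h) (g h))))) (\b.(\c.b)))) (\b.(\c.b)))
Step 2: ((t ((\f.(\g.(\h.((f h) (g h))))) (\b.(\c.b)))) (\b.(\c.b)))
Step 3: ((t (\g.(\h.(((\b.(\c.b)) h) (g h))))) (\b.(\c.b)))
Step 4: ((t (\g.(\h.((\c.h) (g h))))) (\b.(\c.b)))
Step 5: ((t (\g.(\h.h))) (\b.(\c.b)))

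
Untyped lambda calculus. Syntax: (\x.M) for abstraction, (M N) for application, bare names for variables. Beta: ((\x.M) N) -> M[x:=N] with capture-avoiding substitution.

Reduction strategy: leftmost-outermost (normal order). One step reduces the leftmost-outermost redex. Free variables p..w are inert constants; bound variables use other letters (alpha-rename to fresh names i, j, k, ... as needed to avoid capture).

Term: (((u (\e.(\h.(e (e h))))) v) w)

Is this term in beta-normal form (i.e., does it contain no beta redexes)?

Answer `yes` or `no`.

Term: (((u (\e.(\h.(e (e h))))) v) w)
No beta redexes found.

Answer: yes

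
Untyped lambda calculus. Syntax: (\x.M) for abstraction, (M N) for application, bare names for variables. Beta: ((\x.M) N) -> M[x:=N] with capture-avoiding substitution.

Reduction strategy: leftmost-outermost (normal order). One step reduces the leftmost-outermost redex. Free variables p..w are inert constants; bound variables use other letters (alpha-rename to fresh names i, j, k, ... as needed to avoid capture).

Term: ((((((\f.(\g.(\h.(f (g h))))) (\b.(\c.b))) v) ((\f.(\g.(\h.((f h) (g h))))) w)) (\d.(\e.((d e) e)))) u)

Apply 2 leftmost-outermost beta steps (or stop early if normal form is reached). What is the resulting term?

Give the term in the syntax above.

Step 0: ((((((\f.(\g.(\h.(f (g h))))) (\b.(\c.b))) v) ((\f.(\g.(\h.((f h) (g h))))) w)) (\d.(\e.((d e) e)))) u)
Step 1: (((((\g.(\h.((\b.(\c.b)) (g h)))) v) ((\f.(\g.(\h.((f h) (g h))))) w)) (\d.(\e.((d e) e)))) u)
Step 2: ((((\h.((\b.(\c.b)) (v h))) ((\f.(\g.(\h.((f h) (g h))))) w)) (\d.(\e.((d e) e)))) u)

Answer: ((((\h.((\b.(\c.b)) (v h))) ((\f.(\g.(\h.((f h) (g h))))) w)) (\d.(\e.((d e) e)))) u)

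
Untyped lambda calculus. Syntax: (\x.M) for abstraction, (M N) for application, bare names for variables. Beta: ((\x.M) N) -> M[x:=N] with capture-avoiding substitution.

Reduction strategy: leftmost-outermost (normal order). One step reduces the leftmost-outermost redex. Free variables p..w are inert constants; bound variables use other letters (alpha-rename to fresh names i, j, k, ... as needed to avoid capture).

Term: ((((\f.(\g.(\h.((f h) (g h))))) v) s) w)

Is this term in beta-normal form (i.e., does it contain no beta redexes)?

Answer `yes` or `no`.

Term: ((((\f.(\g.(\h.((f h) (g h))))) v) s) w)
Found 1 beta redex(es).

Answer: no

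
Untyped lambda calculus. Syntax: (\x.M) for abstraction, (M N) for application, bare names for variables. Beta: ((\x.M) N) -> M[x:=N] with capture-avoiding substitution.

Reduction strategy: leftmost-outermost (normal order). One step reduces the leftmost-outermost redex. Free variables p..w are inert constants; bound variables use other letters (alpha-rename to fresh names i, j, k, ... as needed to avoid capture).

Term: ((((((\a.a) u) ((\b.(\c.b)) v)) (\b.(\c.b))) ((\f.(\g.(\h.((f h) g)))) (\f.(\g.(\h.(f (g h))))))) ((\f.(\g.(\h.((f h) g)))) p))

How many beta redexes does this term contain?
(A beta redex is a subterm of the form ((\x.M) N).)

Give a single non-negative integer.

Answer: 4

Derivation:
Term: ((((((\a.a) u) ((\b.(\c.b)) v)) (\b.(\c.b))) ((\f.(\g.(\h.((f h) g)))) (\f.(\g.(\h.(f (g h))))))) ((\f.(\g.(\h.((f h) g)))) p))
  Redex: ((\a.a) u)
  Redex: ((\b.(\c.b)) v)
  Redex: ((\f.(\g.(\h.((f h) g)))) (\f.(\g.(\h.(f (g h))))))
  Redex: ((\f.(\g.(\h.((f h) g)))) p)
Total redexes: 4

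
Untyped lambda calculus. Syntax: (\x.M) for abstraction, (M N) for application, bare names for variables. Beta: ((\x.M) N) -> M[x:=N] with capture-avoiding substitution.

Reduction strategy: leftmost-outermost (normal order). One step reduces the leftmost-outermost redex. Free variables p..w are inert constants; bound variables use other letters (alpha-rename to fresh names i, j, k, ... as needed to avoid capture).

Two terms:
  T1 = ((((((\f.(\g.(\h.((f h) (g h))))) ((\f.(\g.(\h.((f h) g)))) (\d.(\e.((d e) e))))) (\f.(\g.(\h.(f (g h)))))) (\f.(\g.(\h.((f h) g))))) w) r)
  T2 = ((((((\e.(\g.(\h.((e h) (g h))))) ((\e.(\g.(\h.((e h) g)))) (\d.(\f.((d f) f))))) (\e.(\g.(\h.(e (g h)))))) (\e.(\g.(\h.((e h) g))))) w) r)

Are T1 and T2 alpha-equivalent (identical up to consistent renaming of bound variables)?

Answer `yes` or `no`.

Term 1: ((((((\f.(\g.(\h.((f h) (g h))))) ((\f.(\g.(\h.((f h) g)))) (\d.(\e.((d e) e))))) (\f.(\g.(\h.(f (g h)))))) (\f.(\g.(\h.((f h) g))))) w) r)
Term 2: ((((((\e.(\g.(\h.((e h) (g h))))) ((\e.(\g.(\h.((e h) g)))) (\d.(\f.((d f) f))))) (\e.(\g.(\h.(e (g h)))))) (\e.(\g.(\h.((e h) g))))) w) r)
Alpha-equivalence: compare structure up to binder renaming.
Result: True

Answer: yes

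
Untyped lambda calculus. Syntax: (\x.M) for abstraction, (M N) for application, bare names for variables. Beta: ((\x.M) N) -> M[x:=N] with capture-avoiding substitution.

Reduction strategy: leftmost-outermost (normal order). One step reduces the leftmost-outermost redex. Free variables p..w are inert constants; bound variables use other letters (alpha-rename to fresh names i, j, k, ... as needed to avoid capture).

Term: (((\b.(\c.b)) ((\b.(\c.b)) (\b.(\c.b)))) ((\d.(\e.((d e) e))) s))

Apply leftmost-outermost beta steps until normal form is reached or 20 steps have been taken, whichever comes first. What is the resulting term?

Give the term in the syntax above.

Answer: (\c.(\b.(\c.b)))

Derivation:
Step 0: (((\b.(\c.b)) ((\b.(\c.b)) (\b.(\c.b)))) ((\d.(\e.((d e) e))) s))
Step 1: ((\c.((\b.(\c.b)) (\b.(\c.b)))) ((\d.(\e.((d e) e))) s))
Step 2: ((\b.(\c.b)) (\b.(\c.b)))
Step 3: (\c.(\b.(\c.b)))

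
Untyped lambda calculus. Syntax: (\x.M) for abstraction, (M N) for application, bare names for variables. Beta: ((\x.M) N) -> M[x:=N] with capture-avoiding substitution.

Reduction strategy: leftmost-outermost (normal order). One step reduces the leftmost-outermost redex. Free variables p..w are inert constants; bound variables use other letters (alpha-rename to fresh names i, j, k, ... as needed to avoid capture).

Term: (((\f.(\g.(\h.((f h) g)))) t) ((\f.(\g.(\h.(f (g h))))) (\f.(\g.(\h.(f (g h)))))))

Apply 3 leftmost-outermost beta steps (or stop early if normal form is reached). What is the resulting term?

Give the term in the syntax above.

Step 0: (((\f.(\g.(\h.((f h) g)))) t) ((\f.(\g.(\h.(f (g h))))) (\f.(\g.(\h.(f (g h)))))))
Step 1: ((\g.(\h.((t h) g))) ((\f.(\g.(\h.(f (g h))))) (\f.(\g.(\h.(f (g h)))))))
Step 2: (\h.((t h) ((\f.(\g.(\h.(f (g h))))) (\f.(\g.(\h.(f (g h))))))))
Step 3: (\h.((t h) (\g.(\h.((\f.(\g.(\h.(f (g h))))) (g h))))))

Answer: (\h.((t h) (\g.(\h.((\f.(\g.(\h.(f (g h))))) (g h))))))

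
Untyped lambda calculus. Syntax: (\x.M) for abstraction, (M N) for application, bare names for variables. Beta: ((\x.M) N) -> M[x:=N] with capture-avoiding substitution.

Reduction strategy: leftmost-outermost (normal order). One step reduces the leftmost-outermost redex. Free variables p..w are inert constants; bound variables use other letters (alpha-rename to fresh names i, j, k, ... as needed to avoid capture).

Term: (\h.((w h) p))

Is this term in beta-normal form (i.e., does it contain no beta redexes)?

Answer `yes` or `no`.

Term: (\h.((w h) p))
No beta redexes found.

Answer: yes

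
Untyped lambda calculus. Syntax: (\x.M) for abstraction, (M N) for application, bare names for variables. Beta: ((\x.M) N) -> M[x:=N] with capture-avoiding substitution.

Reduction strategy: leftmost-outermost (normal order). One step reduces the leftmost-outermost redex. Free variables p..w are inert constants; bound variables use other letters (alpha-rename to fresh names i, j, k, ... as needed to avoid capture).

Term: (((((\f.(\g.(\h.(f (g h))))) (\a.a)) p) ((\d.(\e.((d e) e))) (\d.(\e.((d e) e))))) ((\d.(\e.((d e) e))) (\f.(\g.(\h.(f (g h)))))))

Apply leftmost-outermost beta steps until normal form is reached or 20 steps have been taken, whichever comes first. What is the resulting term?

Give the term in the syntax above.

Answer: ((p (\e.((e e) e))) (\e.(\h.(e (e h)))))

Derivation:
Step 0: (((((\f.(\g.(\h.(f (g h))))) (\a.a)) p) ((\d.(\e.((d e) e))) (\d.(\e.((d e) e))))) ((\d.(\e.((d e) e))) (\f.(\g.(\h.(f (g h)))))))
Step 1: ((((\g.(\h.((\a.a) (g h)))) p) ((\d.(\e.((d e) e))) (\d.(\e.((d e) e))))) ((\d.(\e.((d e) e))) (\f.(\g.(\h.(f (g h)))))))
Step 2: (((\h.((\a.a) (p h))) ((\d.(\e.((d e) e))) (\d.(\e.((d e) e))))) ((\d.(\e.((d e) e))) (\f.(\g.(\h.(f (g h)))))))
Step 3: (((\a.a) (p ((\d.(\e.((d e) e))) (\d.(\e.((d e) e)))))) ((\d.(\e.((d e) e))) (\f.(\g.(\h.(f (g h)))))))
Step 4: ((p ((\d.(\e.((d e) e))) (\d.(\e.((d e) e))))) ((\d.(\e.((d e) e))) (\f.(\g.(\h.(f (g h)))))))
Step 5: ((p (\e.(((\d.(\e.((d e) e))) e) e))) ((\d.(\e.((d e) e))) (\f.(\g.(\h.(f (g h)))))))
Step 6: ((p (\e.((\i.((e i) i)) e))) ((\d.(\e.((d e) e))) (\f.(\g.(\h.(f (g h)))))))
Step 7: ((p (\e.((e e) e))) ((\d.(\e.((d e) e))) (\f.(\g.(\h.(f (g h)))))))
Step 8: ((p (\e.((e e) e))) (\e.(((\f.(\g.(\h.(f (g h))))) e) e)))
Step 9: ((p (\e.((e e) e))) (\e.((\g.(\h.(e (g h)))) e)))
Step 10: ((p (\e.((e e) e))) (\e.(\h.(e (e h)))))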